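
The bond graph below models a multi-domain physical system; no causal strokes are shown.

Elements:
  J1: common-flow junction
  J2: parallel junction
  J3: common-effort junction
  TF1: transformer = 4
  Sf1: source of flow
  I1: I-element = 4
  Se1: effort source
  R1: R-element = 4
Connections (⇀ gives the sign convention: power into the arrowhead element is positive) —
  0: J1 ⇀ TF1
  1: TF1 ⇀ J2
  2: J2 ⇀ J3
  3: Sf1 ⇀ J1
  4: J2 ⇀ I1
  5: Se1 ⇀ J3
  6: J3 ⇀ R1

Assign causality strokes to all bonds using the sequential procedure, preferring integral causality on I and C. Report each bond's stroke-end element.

bond 0 →J1
bond 1 →TF1
bond 2 →J2
bond 3 →Sf1
bond 4 →I1
bond 5 →J3
bond 6 →R1

bond 3 stroke→Sf1  (Sf1 (Sf) sets flow on bond)
bond 5 stroke→J3  (Se1 (Se) sets effort on bond)
bond 0 stroke→J1  (J1: bond 3 brought flow, rest push out)
bond 2 stroke→J2  (J3: bond 5 brought effort, rest push out)
bond 6 stroke→R1  (J3: bond 5 brought effort, rest push out)
bond 1 stroke→TF1  (TF TF1: opposite of bond 0)
bond 4 stroke→I1  (J2: bond 2 brought effort, rest push out)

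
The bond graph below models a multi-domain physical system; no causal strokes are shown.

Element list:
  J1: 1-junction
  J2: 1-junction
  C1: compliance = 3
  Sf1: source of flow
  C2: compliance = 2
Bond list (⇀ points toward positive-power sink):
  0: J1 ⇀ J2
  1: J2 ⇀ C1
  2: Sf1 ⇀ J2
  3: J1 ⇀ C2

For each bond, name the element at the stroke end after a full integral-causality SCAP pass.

#0 →J2
#1 →J2
#2 →Sf1
#3 →J1

β2 stroke→Sf1  (Sf1 (Sf) sets flow on bond)
β0 stroke→J2  (J2 flow already set via bond 2)
β1 stroke→J2  (J2 flow already set via bond 2)
β3 stroke→J1  (J1: bond 0 brought flow, rest push out)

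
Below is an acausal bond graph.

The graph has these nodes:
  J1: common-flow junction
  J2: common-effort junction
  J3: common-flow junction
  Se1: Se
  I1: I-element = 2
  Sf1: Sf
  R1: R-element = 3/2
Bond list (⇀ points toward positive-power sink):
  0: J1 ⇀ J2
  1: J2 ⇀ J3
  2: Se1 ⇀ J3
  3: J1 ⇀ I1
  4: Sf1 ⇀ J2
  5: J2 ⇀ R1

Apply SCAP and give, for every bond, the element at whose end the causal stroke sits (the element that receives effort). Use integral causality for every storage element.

β0 stroke→J1
β1 stroke→J2
β2 stroke→J3
β3 stroke→I1
β4 stroke→Sf1
β5 stroke→R1

bond 2 stroke→J3  (Se1 fixes effort; stroke away)
bond 4 stroke→Sf1  (Sf1: flow source, stroke at near end)
bond 1 stroke→J2  (only one flow-in slot at J3)
bond 0 stroke→J1  (J2: bond 1 brought effort, rest push out)
bond 5 stroke→R1  (0-jn J2 has e-setter on 1)
bond 3 stroke→I1  (J1 needs exactly one f-in)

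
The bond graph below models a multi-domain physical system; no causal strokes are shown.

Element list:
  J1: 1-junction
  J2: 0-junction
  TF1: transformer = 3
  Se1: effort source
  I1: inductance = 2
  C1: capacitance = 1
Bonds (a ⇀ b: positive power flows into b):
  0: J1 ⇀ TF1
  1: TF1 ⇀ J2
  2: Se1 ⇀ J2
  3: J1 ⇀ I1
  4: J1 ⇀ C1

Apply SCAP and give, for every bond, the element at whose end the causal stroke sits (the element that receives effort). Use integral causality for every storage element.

bond 2 →J2  (Se1 (Se) sets effort on bond)
bond 1 →TF1  (0-jn J2 has e-setter on 2)
bond 0 →J1  (TF TF1: opposite of bond 1)
bond 3 →I1  (I1 outputs flow p/I1)
bond 4 →J1  (1-jn J1 has f-setter on 3)

β0 |J1
β1 |TF1
β2 |J2
β3 |I1
β4 |J1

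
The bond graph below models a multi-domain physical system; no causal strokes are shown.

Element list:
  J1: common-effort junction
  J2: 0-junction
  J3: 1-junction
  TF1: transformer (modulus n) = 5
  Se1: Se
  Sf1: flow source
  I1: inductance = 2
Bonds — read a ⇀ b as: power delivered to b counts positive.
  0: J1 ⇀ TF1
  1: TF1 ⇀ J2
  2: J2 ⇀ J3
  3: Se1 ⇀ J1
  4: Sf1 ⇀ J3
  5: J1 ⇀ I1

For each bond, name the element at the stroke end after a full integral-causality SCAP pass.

b0 stroke→TF1
b1 stroke→J2
b2 stroke→J3
b3 stroke→J1
b4 stroke→Sf1
b5 stroke→I1

#3 →J1  (source Se1 imposes e)
#4 →Sf1  (Sf1: flow source, stroke at near end)
#0 →TF1  (common-e at J1 fixed by 3)
#5 →I1  (J1 effort already set via bond 3)
#2 →J3  (1-jn J3 has f-setter on 4)
#1 →J2  (TF1 one-in-one-out from 0)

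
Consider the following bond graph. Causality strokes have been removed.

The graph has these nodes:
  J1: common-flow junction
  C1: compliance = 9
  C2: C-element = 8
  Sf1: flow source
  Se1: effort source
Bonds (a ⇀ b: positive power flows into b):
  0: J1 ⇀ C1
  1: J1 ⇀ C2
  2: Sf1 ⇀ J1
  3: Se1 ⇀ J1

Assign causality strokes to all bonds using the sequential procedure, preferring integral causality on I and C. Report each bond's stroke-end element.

bond 0 →J1
bond 1 →J1
bond 2 →Sf1
bond 3 →J1

β2 |Sf1  (Sf1: flow source, stroke at near end)
β3 |J1  (source Se1 imposes e)
β0 |J1  (1-jn J1 has f-setter on 2)
β1 |J1  (1-jn J1 has f-setter on 2)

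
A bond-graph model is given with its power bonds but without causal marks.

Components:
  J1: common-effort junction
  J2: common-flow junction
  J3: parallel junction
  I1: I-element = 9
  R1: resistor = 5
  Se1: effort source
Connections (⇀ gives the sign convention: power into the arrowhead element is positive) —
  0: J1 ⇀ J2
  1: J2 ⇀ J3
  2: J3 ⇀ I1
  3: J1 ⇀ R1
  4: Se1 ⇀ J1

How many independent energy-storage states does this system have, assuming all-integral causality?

β4 stroke at J1  (source Se1 imposes e)
β0 stroke at J2  (J1: bond 4 brought effort, rest push out)
β3 stroke at R1  (0-jn J1 has e-setter on 4)
β1 stroke at J3  (only one flow-in slot at J2)
β2 stroke at I1  (0-jn J3 has e-setter on 1)

1  (I1 all integral)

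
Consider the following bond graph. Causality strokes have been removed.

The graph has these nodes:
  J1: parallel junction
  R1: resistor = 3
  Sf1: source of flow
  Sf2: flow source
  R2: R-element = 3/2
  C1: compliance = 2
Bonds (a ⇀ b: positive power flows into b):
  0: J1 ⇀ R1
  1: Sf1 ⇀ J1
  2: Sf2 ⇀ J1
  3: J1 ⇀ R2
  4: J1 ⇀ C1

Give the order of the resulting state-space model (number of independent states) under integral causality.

1  (C1 all integral)

bond 1 |Sf1  (Sf1 fixes flow; stroke at Sf1)
bond 2 |Sf2  (Sf2 (Sf) sets flow on bond)
bond 4 |J1  (prefer integral on C1)
bond 0 |R1  (J1 effort already set via bond 4)
bond 3 |R2  (0-jn J1 has e-setter on 4)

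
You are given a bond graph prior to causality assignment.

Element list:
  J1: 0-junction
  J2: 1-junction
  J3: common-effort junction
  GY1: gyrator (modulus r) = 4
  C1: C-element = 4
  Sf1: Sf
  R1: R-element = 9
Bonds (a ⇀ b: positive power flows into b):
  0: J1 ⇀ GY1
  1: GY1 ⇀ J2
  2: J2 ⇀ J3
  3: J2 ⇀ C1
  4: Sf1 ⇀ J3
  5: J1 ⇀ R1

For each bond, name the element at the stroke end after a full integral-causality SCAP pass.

#4 stroke at Sf1  (Sf1 (Sf) sets flow on bond)
#2 stroke at J3  (only one effort-in slot at J3)
#1 stroke at J2  (1-jn J2 has f-setter on 2)
#3 stroke at J2  (J2 flow already set via bond 2)
#0 stroke at J1  (GY GY1: same side as bond 1)
#5 stroke at R1  (common-e at J1 fixed by 0)

bond 0 stroke→J1
bond 1 stroke→J2
bond 2 stroke→J3
bond 3 stroke→J2
bond 4 stroke→Sf1
bond 5 stroke→R1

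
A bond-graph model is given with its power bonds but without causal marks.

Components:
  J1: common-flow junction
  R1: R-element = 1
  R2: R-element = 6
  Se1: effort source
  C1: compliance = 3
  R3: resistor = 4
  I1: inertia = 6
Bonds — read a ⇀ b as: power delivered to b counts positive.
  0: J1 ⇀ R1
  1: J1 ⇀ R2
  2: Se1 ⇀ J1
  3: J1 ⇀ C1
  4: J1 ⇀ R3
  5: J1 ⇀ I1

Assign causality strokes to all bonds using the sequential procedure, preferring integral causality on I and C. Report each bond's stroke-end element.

bond 0 stroke→J1
bond 1 stroke→J1
bond 2 stroke→J1
bond 3 stroke→J1
bond 4 stroke→J1
bond 5 stroke→I1

β2 stroke→J1  (Se1: effort source, stroke at far end)
β3 stroke→J1  (C1 integral (e out))
β5 stroke→I1  (prefer integral on I1)
β0 stroke→J1  (common-f at J1 fixed by 5)
β1 stroke→J1  (J1 flow already set via bond 5)
β4 stroke→J1  (common-f at J1 fixed by 5)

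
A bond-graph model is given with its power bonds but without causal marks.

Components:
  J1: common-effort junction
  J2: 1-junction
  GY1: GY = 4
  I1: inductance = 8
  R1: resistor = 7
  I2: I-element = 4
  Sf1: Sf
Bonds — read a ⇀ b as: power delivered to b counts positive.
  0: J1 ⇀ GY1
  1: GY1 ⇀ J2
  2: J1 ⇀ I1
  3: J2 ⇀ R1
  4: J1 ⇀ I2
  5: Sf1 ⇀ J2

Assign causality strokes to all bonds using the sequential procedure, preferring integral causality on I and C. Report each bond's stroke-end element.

β5 →Sf1  (source Sf1 imposes f)
β1 →J2  (common-f at J2 fixed by 5)
β3 →J2  (J2: bond 5 brought flow, rest push out)
β0 →J1  (GY1 both-in/both-out from 1)
β2 →I1  (0-jn J1 has e-setter on 0)
β4 →I2  (J1: bond 0 brought effort, rest push out)

β0 stroke at J1
β1 stroke at J2
β2 stroke at I1
β3 stroke at J2
β4 stroke at I2
β5 stroke at Sf1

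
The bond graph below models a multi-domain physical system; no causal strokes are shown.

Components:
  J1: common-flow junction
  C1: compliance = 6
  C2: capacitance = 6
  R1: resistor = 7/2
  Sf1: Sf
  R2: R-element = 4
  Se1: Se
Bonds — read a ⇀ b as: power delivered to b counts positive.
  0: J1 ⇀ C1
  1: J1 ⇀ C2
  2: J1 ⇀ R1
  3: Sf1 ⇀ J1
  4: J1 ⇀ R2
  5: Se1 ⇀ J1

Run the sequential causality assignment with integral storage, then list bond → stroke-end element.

bond 3 →Sf1  (source Sf1 imposes f)
bond 5 →J1  (source Se1 imposes e)
bond 0 →J1  (J1 flow already set via bond 3)
bond 1 →J1  (common-f at J1 fixed by 3)
bond 2 →J1  (1-jn J1 has f-setter on 3)
bond 4 →J1  (common-f at J1 fixed by 3)

b0 stroke at J1
b1 stroke at J1
b2 stroke at J1
b3 stroke at Sf1
b4 stroke at J1
b5 stroke at J1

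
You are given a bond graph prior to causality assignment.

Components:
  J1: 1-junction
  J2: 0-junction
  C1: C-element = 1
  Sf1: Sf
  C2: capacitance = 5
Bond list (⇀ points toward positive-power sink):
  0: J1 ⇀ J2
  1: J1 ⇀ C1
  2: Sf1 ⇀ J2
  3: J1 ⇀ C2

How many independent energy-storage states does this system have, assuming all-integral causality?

2  (C1, C2 all integral)

β2 stroke at Sf1  (Sf1 (Sf) sets flow on bond)
β0 stroke at J2  (only one effort-in slot at J2)
β1 stroke at J1  (J1: bond 0 brought flow, rest push out)
β3 stroke at J1  (1-jn J1 has f-setter on 0)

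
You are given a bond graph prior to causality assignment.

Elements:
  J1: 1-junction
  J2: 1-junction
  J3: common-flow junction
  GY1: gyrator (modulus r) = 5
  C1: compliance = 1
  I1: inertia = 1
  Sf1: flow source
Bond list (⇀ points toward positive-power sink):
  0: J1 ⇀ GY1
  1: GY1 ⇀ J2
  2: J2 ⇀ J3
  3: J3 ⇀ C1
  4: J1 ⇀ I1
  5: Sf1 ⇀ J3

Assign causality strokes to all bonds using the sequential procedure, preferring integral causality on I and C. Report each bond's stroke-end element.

bond 5 →Sf1  (Sf1 (Sf) sets flow on bond)
bond 2 →J3  (J3: bond 5 brought flow, rest push out)
bond 3 →J3  (1-jn J3 has f-setter on 5)
bond 1 →J2  (J2: bond 2 brought flow, rest push out)
bond 0 →J1  (GY1: gyrator matches bond 1)
bond 4 →I1  (J1 needs exactly one f-in)

b0 →J1
b1 →J2
b2 →J3
b3 →J3
b4 →I1
b5 →Sf1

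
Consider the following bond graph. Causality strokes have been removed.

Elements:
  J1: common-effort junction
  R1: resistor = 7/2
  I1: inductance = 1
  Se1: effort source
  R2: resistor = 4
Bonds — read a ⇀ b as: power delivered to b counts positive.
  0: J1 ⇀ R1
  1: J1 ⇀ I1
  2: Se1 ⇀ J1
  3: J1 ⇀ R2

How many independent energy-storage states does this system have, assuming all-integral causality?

β2 stroke at J1  (source Se1 imposes e)
β0 stroke at R1  (J1: bond 2 brought effort, rest push out)
β1 stroke at I1  (J1 effort already set via bond 2)
β3 stroke at R2  (0-jn J1 has e-setter on 2)

1  (I1 all integral)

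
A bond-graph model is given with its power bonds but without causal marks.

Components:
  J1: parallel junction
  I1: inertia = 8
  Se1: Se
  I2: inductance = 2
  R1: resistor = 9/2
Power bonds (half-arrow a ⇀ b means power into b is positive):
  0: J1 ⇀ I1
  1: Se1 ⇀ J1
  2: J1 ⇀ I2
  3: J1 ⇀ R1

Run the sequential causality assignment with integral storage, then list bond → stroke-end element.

bond 1 →J1  (Se1 (Se) sets effort on bond)
bond 0 →I1  (common-e at J1 fixed by 1)
bond 2 →I2  (common-e at J1 fixed by 1)
bond 3 →R1  (common-e at J1 fixed by 1)

β0 |I1
β1 |J1
β2 |I2
β3 |R1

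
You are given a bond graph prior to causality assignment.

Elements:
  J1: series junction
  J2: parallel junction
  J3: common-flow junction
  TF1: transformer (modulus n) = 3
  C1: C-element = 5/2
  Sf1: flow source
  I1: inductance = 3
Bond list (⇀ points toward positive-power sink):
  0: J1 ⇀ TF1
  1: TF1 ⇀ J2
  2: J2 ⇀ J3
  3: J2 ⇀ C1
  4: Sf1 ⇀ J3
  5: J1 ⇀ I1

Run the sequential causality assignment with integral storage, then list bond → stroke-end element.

bond 0 |J1
bond 1 |TF1
bond 2 |J3
bond 3 |J2
bond 4 |Sf1
bond 5 |I1

β4 →Sf1  (Sf1: flow source, stroke at near end)
β2 →J3  (J3: bond 4 brought flow, rest push out)
β3 →J2  (C1 outputs effort q/C1)
β1 →TF1  (common-e at J2 fixed by 3)
β0 →J1  (through TF1, causality passes straight; one stroke at TF1)
β5 →I1  (J1 needs exactly one f-in)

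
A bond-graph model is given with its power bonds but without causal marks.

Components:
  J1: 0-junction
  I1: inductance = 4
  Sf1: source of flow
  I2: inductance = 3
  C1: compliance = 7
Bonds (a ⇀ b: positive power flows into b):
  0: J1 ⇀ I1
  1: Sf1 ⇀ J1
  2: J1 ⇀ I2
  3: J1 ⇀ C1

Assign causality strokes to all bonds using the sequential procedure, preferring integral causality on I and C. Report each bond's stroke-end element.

#0 |I1
#1 |Sf1
#2 |I2
#3 |J1

#1 |Sf1  (Sf1: flow source, stroke at near end)
#0 |I1  (I1: I, integral causality)
#2 |I2  (I2 outputs flow p/I2)
#3 |J1  (closing 0-jn rule on J1)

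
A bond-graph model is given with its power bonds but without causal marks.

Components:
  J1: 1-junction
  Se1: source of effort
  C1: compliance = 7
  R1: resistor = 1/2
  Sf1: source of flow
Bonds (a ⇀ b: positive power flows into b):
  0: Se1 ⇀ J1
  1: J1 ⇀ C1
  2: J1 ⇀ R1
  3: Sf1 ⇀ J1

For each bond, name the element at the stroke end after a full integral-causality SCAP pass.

β0 stroke→J1  (source Se1 imposes e)
β3 stroke→Sf1  (Sf1: flow source, stroke at near end)
β1 stroke→J1  (common-f at J1 fixed by 3)
β2 stroke→J1  (common-f at J1 fixed by 3)

b0 stroke→J1
b1 stroke→J1
b2 stroke→J1
b3 stroke→Sf1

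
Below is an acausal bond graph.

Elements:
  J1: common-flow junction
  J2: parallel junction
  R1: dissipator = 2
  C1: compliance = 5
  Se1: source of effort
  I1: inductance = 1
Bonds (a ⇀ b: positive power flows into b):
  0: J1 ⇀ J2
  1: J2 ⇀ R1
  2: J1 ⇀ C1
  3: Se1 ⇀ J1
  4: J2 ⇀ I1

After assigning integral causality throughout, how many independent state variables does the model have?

2  (C1, I1 all integral)

β3 stroke at J1  (Se1 fixes effort; stroke away)
β2 stroke at J1  (C1 integral (e out))
β0 stroke at J2  (J1: last free bond brings flow in)
β1 stroke at R1  (0-jn J2 has e-setter on 0)
β4 stroke at I1  (0-jn J2 has e-setter on 0)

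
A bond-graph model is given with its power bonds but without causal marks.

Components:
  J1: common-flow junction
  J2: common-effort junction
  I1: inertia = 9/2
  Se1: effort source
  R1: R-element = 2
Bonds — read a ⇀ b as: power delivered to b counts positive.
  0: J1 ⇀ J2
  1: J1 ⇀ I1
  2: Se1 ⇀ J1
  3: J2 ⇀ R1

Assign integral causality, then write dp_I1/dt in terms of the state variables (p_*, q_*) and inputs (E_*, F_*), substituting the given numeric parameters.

β2 |J1  (source Se1 imposes e)
β1 |I1  (I1 integral (f out))
β0 |J1  (1-jn J1 has f-setter on 1)
β3 |J2  (J2 needs exactly one e-in)

dp_I1/dt = E_Se1 - 4*p_I1/9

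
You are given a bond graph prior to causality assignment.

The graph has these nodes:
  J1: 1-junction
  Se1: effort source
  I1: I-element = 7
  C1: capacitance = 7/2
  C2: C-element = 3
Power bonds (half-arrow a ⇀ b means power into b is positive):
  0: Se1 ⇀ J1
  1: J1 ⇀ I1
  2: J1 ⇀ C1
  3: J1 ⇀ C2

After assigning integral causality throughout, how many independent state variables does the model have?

bond 0 stroke at J1  (Se1 fixes effort; stroke away)
bond 1 stroke at I1  (I1 integral (f out))
bond 2 stroke at J1  (common-f at J1 fixed by 1)
bond 3 stroke at J1  (J1 flow already set via bond 1)

3  (C1, C2, I1 all integral)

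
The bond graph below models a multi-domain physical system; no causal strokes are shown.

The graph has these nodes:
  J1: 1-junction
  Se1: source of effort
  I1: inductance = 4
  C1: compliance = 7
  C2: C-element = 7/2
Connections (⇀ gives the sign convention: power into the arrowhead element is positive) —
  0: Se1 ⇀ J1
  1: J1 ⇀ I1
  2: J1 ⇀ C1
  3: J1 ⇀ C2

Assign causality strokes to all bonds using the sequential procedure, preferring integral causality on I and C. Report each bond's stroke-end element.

β0 stroke at J1  (source Se1 imposes e)
β1 stroke at I1  (I1: I, integral causality)
β2 stroke at J1  (J1: bond 1 brought flow, rest push out)
β3 stroke at J1  (common-f at J1 fixed by 1)

#0 stroke→J1
#1 stroke→I1
#2 stroke→J1
#3 stroke→J1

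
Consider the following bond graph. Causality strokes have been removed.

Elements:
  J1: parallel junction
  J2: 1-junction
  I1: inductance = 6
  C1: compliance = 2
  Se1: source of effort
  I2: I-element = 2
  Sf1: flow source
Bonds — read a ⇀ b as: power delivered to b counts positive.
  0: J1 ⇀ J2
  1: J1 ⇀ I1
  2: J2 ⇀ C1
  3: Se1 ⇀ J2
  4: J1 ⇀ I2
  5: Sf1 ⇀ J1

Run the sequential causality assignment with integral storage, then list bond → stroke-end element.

bond 3 |J2  (Se1 (Se) sets effort on bond)
bond 5 |Sf1  (source Sf1 imposes f)
bond 1 |I1  (prefer integral on I1)
bond 2 |J2  (prefer integral on C1)
bond 0 |J1  (J2 needs exactly one f-in)
bond 4 |I2  (common-e at J1 fixed by 0)

#0 →J1
#1 →I1
#2 →J2
#3 →J2
#4 →I2
#5 →Sf1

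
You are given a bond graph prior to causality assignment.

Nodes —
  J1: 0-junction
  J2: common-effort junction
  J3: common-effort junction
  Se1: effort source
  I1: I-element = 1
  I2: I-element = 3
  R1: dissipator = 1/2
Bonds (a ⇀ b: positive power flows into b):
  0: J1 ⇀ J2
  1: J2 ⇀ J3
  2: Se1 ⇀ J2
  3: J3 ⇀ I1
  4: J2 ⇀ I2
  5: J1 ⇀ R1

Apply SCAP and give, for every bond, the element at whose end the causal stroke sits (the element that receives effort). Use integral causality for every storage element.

bond 0 stroke→J1
bond 1 stroke→J3
bond 2 stroke→J2
bond 3 stroke→I1
bond 4 stroke→I2
bond 5 stroke→R1

bond 2 →J2  (Se1: effort source, stroke at far end)
bond 0 →J1  (J2: bond 2 brought effort, rest push out)
bond 1 →J3  (common-e at J2 fixed by 2)
bond 4 →I2  (0-jn J2 has e-setter on 2)
bond 3 →I1  (J3: bond 1 brought effort, rest push out)
bond 5 →R1  (J1 effort already set via bond 0)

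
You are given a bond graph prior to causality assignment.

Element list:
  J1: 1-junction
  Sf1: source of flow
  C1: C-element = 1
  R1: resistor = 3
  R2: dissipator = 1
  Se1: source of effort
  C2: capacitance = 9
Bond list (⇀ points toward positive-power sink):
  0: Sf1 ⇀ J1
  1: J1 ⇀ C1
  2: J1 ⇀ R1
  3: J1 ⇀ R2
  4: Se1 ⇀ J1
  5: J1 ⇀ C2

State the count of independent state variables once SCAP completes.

b0 →Sf1  (source Sf1 imposes f)
b4 →J1  (Se1: effort source, stroke at far end)
b1 →J1  (J1: bond 0 brought flow, rest push out)
b2 →J1  (common-f at J1 fixed by 0)
b3 →J1  (common-f at J1 fixed by 0)
b5 →J1  (J1: bond 0 brought flow, rest push out)

2  (C1, C2 all integral)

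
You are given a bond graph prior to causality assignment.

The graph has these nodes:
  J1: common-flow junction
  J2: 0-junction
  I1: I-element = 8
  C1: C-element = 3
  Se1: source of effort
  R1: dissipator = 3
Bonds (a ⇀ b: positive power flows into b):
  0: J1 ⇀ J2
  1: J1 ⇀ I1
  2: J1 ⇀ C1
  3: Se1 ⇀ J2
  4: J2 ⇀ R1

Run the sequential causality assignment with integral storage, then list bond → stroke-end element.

#3 |J2  (source Se1 imposes e)
#0 |J1  (J2: bond 3 brought effort, rest push out)
#4 |R1  (common-e at J2 fixed by 3)
#1 |I1  (I1: I, integral causality)
#2 |J1  (common-f at J1 fixed by 1)

bond 0 stroke→J1
bond 1 stroke→I1
bond 2 stroke→J1
bond 3 stroke→J2
bond 4 stroke→R1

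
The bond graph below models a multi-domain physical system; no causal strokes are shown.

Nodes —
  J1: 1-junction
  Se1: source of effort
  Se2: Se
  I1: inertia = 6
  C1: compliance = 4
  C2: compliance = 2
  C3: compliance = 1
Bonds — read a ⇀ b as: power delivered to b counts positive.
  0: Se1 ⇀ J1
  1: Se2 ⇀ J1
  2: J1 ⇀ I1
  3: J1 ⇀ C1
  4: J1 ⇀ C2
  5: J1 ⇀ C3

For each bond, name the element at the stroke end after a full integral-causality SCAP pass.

β0 stroke→J1
β1 stroke→J1
β2 stroke→I1
β3 stroke→J1
β4 stroke→J1
β5 stroke→J1

b0 →J1  (Se1: effort source, stroke at far end)
b1 →J1  (Se2 fixes effort; stroke away)
b2 →I1  (I1 outputs flow p/I1)
b3 →J1  (common-f at J1 fixed by 2)
b4 →J1  (common-f at J1 fixed by 2)
b5 →J1  (J1: bond 2 brought flow, rest push out)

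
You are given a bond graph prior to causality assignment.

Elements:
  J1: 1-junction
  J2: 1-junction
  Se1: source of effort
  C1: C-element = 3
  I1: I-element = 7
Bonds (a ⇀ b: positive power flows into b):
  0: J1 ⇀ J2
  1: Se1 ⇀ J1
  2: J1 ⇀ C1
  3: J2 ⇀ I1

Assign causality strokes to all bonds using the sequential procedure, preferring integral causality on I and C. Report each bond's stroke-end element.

#1 stroke at J1  (Se1 fixes effort; stroke away)
#2 stroke at J1  (C1 outputs effort q/C1)
#0 stroke at J2  (J1 needs exactly one f-in)
#3 stroke at I1  (J2 needs exactly one f-in)

#0 stroke at J2
#1 stroke at J1
#2 stroke at J1
#3 stroke at I1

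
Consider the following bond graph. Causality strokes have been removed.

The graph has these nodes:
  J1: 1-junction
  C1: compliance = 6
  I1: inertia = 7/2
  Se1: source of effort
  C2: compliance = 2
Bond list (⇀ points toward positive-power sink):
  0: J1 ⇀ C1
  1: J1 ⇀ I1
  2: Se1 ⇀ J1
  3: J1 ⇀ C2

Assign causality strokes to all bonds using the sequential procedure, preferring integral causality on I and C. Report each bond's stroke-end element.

β0 →J1
β1 →I1
β2 →J1
β3 →J1

b2 stroke→J1  (source Se1 imposes e)
b0 stroke→J1  (C1: C, integral causality)
b1 stroke→I1  (I1 outputs flow p/I1)
b3 stroke→J1  (J1 flow already set via bond 1)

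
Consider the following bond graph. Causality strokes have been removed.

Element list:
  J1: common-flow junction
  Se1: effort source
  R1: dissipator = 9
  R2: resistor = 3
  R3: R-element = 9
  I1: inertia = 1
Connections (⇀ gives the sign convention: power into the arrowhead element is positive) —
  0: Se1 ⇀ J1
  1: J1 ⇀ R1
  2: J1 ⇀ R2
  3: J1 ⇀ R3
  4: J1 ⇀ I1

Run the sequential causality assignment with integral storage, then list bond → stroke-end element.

b0 stroke at J1
b1 stroke at J1
b2 stroke at J1
b3 stroke at J1
b4 stroke at I1

#0 stroke→J1  (Se1 (Se) sets effort on bond)
#4 stroke→I1  (I1 integral (f out))
#1 stroke→J1  (J1 flow already set via bond 4)
#2 stroke→J1  (J1 flow already set via bond 4)
#3 stroke→J1  (J1: bond 4 brought flow, rest push out)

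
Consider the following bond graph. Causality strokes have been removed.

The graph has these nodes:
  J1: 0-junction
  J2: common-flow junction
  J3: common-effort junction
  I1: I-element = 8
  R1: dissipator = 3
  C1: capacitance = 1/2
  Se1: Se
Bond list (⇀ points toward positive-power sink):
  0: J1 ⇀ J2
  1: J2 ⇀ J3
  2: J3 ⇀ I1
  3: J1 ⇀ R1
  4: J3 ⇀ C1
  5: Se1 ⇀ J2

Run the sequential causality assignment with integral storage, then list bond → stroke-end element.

b0 →J1
b1 →J2
b2 →I1
b3 →R1
b4 →J3
b5 →J2

bond 5 →J2  (Se1: effort source, stroke at far end)
bond 2 →I1  (prefer integral on I1)
bond 4 →J3  (C1 outputs effort q/C1)
bond 1 →J2  (J3 effort already set via bond 4)
bond 0 →J1  (J2: last free bond brings flow in)
bond 3 →R1  (J1 effort already set via bond 0)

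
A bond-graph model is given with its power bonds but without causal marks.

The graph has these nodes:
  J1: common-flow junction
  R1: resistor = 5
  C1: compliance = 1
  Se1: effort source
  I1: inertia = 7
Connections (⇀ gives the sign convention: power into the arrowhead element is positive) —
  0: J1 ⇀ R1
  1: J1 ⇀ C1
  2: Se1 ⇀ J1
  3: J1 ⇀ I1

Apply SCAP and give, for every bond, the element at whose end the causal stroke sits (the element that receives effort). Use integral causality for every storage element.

bond 2 |J1  (Se1 (Se) sets effort on bond)
bond 1 |J1  (C1 integral (e out))
bond 3 |I1  (prefer integral on I1)
bond 0 |J1  (common-f at J1 fixed by 3)

#0 stroke→J1
#1 stroke→J1
#2 stroke→J1
#3 stroke→I1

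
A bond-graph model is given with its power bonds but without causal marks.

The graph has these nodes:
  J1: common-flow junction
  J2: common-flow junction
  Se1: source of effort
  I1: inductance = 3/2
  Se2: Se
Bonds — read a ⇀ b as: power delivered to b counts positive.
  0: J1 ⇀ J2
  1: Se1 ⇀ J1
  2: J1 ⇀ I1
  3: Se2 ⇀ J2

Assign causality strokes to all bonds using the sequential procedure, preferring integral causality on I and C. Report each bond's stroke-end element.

bond 0 →J1
bond 1 →J1
bond 2 →I1
bond 3 →J2

b1 stroke at J1  (Se1: effort source, stroke at far end)
b3 stroke at J2  (source Se2 imposes e)
b0 stroke at J1  (J2 needs exactly one f-in)
b2 stroke at I1  (J1: last free bond brings flow in)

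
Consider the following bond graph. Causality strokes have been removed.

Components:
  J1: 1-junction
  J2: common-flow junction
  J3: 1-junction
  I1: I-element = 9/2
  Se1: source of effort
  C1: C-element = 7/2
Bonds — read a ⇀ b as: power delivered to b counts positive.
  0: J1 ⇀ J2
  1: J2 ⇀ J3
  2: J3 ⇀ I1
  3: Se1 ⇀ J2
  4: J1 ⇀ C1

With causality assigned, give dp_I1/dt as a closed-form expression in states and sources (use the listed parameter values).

bond 3 →J2  (Se1 (Se) sets effort on bond)
bond 2 →I1  (I1: I, integral causality)
bond 1 →J3  (J3: bond 2 brought flow, rest push out)
bond 0 →J2  (J2 flow already set via bond 1)
bond 4 →J1  (J1: bond 0 brought flow, rest push out)

dp_I1/dt = E_Se1 - 2*q_C1/7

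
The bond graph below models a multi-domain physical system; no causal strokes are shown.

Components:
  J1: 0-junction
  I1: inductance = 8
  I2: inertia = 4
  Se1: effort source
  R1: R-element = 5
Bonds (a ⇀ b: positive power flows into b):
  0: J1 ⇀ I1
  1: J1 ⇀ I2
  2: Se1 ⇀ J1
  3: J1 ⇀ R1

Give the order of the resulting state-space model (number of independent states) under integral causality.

bond 2 →J1  (Se1 fixes effort; stroke away)
bond 0 →I1  (common-e at J1 fixed by 2)
bond 1 →I2  (0-jn J1 has e-setter on 2)
bond 3 →R1  (0-jn J1 has e-setter on 2)

2  (I1, I2 all integral)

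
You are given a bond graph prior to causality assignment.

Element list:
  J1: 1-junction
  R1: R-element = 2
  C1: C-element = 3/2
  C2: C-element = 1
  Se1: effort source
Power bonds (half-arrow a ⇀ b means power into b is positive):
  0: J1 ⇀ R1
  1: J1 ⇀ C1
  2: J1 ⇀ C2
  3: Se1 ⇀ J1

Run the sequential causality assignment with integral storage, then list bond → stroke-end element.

β3 stroke→J1  (Se1 fixes effort; stroke away)
β1 stroke→J1  (C1: C, integral causality)
β2 stroke→J1  (prefer integral on C2)
β0 stroke→R1  (closing 1-jn rule on J1)

#0 |R1
#1 |J1
#2 |J1
#3 |J1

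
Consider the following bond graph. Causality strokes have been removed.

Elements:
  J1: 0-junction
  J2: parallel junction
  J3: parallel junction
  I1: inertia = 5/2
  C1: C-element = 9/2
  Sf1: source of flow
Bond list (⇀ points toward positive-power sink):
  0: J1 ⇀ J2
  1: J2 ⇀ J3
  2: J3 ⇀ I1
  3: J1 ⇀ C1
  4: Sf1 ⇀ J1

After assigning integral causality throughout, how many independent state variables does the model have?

2  (C1, I1 all integral)

β4 |Sf1  (source Sf1 imposes f)
β2 |I1  (I1 integral (f out))
β1 |J3  (only one effort-in slot at J3)
β0 |J2  (closing 0-jn rule on J2)
β3 |J1  (J1: last free bond brings effort in)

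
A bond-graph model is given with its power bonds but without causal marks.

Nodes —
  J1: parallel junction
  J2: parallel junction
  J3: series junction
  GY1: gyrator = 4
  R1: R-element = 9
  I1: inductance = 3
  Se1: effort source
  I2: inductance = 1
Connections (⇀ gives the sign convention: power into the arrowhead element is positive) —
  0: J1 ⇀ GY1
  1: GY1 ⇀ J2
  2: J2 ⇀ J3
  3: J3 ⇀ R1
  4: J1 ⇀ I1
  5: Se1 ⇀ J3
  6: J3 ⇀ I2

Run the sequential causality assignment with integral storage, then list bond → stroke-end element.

#0 |J1
#1 |J2
#2 |J3
#3 |J3
#4 |I1
#5 |J3
#6 |I2

β5 stroke→J3  (source Se1 imposes e)
β4 stroke→I1  (prefer integral on I1)
β0 stroke→J1  (J1: last free bond brings effort in)
β1 stroke→J2  (GY1: gyrator matches bond 0)
β2 stroke→J3  (J2 effort already set via bond 1)
β6 stroke→I2  (I2: I, integral causality)
β3 stroke→J3  (J3 flow already set via bond 6)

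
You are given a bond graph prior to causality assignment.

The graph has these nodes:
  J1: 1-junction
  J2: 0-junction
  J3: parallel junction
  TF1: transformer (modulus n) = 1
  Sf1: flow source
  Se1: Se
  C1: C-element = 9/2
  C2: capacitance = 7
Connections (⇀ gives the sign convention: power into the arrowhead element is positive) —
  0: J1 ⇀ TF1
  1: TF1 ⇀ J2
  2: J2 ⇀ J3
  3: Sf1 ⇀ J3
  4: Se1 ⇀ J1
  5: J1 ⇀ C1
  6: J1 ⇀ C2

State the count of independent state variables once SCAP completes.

b3 |Sf1  (Sf1 fixes flow; stroke at Sf1)
b4 |J1  (Se1 (Se) sets effort on bond)
b2 |J3  (closing 0-jn rule on J3)
b1 |J2  (only one effort-in slot at J2)
b0 |TF1  (through TF1, causality passes straight; one stroke at TF1)
b5 |J1  (J1 flow already set via bond 0)
b6 |J1  (1-jn J1 has f-setter on 0)

2  (C1, C2 all integral)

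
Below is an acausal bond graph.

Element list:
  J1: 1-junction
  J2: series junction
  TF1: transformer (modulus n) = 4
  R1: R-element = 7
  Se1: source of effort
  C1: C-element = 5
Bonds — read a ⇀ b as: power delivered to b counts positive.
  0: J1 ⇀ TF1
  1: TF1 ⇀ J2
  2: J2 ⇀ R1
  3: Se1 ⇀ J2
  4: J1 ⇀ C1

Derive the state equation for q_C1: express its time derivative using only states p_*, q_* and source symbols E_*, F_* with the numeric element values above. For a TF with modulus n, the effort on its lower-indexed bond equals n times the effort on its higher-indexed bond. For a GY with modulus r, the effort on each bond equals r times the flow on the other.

dq_C1/dt = E_Se1/28 - q_C1/560

#3 stroke→J2  (Se1 (Se) sets effort on bond)
#4 stroke→J1  (C1 integral (e out))
#0 stroke→TF1  (only one flow-in slot at J1)
#1 stroke→J2  (TF1: transformer flips bond 0)
#2 stroke→R1  (J2: last free bond brings flow in)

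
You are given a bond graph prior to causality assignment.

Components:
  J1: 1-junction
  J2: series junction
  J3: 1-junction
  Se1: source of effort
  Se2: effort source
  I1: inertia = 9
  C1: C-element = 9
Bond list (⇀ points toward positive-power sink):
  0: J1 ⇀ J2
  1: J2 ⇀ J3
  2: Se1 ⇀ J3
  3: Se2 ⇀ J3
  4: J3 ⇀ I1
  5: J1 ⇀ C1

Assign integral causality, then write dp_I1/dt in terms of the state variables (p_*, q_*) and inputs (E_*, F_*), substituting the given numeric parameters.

dp_I1/dt = E_Se1 + E_Se2 - q_C1/9

#2 →J3  (Se1: effort source, stroke at far end)
#3 →J3  (source Se2 imposes e)
#4 →I1  (I1 outputs flow p/I1)
#1 →J3  (1-jn J3 has f-setter on 4)
#0 →J2  (J2 flow already set via bond 1)
#5 →J1  (J1 flow already set via bond 0)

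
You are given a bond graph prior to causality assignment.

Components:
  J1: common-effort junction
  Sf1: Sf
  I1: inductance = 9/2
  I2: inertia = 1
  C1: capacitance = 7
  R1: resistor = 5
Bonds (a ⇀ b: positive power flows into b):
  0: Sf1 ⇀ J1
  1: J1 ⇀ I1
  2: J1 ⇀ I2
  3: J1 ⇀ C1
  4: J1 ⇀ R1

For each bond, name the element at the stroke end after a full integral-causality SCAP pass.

bond 0 →Sf1  (Sf1 (Sf) sets flow on bond)
bond 1 →I1  (I1 integral (f out))
bond 2 →I2  (I2 outputs flow p/I2)
bond 3 →J1  (C1 integral (e out))
bond 4 →R1  (J1 effort already set via bond 3)

b0 stroke at Sf1
b1 stroke at I1
b2 stroke at I2
b3 stroke at J1
b4 stroke at R1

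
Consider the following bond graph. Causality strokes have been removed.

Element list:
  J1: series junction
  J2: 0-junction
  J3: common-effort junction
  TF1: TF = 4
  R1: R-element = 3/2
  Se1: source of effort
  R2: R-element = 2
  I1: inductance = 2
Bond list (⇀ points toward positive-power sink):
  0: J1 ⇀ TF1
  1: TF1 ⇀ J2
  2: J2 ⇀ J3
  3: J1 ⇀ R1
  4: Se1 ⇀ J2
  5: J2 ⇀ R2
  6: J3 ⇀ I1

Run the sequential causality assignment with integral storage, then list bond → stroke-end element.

#4 stroke at J2  (Se1 fixes effort; stroke away)
#1 stroke at TF1  (J2 effort already set via bond 4)
#2 stroke at J3  (J2 effort already set via bond 4)
#5 stroke at R2  (common-e at J2 fixed by 4)
#6 stroke at I1  (J3: bond 2 brought effort, rest push out)
#0 stroke at J1  (TF1: transformer flips bond 1)
#3 stroke at R1  (closing 1-jn rule on J1)

b0 stroke at J1
b1 stroke at TF1
b2 stroke at J3
b3 stroke at R1
b4 stroke at J2
b5 stroke at R2
b6 stroke at I1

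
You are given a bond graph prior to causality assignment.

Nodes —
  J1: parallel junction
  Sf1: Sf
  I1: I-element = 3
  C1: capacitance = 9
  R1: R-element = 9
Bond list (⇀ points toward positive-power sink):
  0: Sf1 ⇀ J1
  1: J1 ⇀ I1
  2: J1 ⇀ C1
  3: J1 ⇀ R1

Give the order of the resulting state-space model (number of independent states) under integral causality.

β0 stroke at Sf1  (Sf1 fixes flow; stroke at Sf1)
β1 stroke at I1  (prefer integral on I1)
β2 stroke at J1  (C1 integral (e out))
β3 stroke at R1  (common-e at J1 fixed by 2)

2  (C1, I1 all integral)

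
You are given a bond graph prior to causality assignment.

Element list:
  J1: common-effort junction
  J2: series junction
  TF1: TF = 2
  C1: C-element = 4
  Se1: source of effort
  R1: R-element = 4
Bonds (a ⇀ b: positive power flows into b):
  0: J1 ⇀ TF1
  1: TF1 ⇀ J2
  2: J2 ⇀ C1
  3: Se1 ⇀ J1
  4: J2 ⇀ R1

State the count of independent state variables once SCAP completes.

1  (C1 all integral)

b3 →J1  (source Se1 imposes e)
b0 →TF1  (J1 effort already set via bond 3)
b1 →J2  (TF1: transformer flips bond 0)
b2 →J2  (C1: C, integral causality)
b4 →R1  (only one flow-in slot at J2)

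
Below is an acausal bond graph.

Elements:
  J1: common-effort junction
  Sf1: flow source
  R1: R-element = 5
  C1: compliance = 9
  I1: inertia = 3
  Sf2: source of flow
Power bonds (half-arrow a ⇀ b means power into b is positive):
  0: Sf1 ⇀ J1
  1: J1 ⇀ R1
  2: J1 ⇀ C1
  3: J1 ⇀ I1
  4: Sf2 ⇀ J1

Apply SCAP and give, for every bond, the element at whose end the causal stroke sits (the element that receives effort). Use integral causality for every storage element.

bond 0 |Sf1  (Sf1: flow source, stroke at near end)
bond 4 |Sf2  (source Sf2 imposes f)
bond 2 |J1  (C1 outputs effort q/C1)
bond 1 |R1  (common-e at J1 fixed by 2)
bond 3 |I1  (J1 effort already set via bond 2)

β0 →Sf1
β1 →R1
β2 →J1
β3 →I1
β4 →Sf2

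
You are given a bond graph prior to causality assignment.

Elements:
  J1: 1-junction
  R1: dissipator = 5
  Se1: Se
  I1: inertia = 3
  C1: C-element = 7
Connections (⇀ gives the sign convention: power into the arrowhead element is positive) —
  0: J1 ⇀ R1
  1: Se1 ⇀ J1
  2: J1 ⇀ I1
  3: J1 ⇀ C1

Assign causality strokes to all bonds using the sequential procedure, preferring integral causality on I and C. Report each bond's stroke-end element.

#0 stroke at J1
#1 stroke at J1
#2 stroke at I1
#3 stroke at J1

bond 1 →J1  (source Se1 imposes e)
bond 2 →I1  (prefer integral on I1)
bond 0 →J1  (1-jn J1 has f-setter on 2)
bond 3 →J1  (1-jn J1 has f-setter on 2)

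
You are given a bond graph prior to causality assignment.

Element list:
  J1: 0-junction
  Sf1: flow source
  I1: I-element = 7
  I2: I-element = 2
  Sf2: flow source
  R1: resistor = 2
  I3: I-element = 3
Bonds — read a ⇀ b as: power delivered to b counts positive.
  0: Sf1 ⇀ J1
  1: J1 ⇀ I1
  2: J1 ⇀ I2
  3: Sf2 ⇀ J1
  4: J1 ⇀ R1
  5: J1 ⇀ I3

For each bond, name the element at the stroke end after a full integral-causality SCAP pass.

#0 →Sf1  (Sf1: flow source, stroke at near end)
#3 →Sf2  (Sf2 fixes flow; stroke at Sf2)
#1 →I1  (prefer integral on I1)
#2 →I2  (I2: I, integral causality)
#5 →I3  (I3 outputs flow p/I3)
#4 →J1  (only one effort-in slot at J1)

β0 |Sf1
β1 |I1
β2 |I2
β3 |Sf2
β4 |J1
β5 |I3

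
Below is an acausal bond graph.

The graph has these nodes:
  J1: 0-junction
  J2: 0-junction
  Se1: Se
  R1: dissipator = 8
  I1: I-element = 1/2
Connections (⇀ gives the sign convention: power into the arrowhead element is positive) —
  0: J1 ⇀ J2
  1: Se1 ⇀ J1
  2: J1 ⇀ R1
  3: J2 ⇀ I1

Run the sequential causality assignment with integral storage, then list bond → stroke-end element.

#1 stroke→J1  (Se1 (Se) sets effort on bond)
#0 stroke→J2  (common-e at J1 fixed by 1)
#2 stroke→R1  (J1 effort already set via bond 1)
#3 stroke→I1  (J2: bond 0 brought effort, rest push out)

β0 stroke at J2
β1 stroke at J1
β2 stroke at R1
β3 stroke at I1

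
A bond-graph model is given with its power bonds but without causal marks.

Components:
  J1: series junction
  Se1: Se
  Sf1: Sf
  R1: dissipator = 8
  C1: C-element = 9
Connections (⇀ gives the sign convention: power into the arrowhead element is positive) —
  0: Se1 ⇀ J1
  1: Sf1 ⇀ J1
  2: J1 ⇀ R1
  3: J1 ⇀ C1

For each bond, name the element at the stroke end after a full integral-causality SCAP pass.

bond 0 →J1  (Se1 (Se) sets effort on bond)
bond 1 →Sf1  (source Sf1 imposes f)
bond 2 →J1  (common-f at J1 fixed by 1)
bond 3 →J1  (common-f at J1 fixed by 1)

b0 stroke→J1
b1 stroke→Sf1
b2 stroke→J1
b3 stroke→J1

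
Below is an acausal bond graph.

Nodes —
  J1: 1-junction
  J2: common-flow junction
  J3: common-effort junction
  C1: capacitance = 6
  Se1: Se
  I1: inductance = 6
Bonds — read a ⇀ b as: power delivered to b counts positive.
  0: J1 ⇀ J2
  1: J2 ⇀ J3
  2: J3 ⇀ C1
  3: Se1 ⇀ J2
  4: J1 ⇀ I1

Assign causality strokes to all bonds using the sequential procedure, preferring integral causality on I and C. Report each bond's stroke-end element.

b3 →J2  (Se1: effort source, stroke at far end)
b2 →J3  (prefer integral on C1)
b1 →J2  (J3 effort already set via bond 2)
b0 →J1  (only one flow-in slot at J2)
b4 →I1  (J1: last free bond brings flow in)

β0 stroke→J1
β1 stroke→J2
β2 stroke→J3
β3 stroke→J2
β4 stroke→I1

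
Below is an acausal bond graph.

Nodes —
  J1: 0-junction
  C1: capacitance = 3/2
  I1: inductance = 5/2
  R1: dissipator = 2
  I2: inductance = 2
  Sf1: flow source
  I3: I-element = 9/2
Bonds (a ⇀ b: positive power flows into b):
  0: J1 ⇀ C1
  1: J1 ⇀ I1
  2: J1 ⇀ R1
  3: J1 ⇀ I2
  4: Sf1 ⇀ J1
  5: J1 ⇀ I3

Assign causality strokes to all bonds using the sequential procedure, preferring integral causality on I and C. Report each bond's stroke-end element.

#0 stroke at J1
#1 stroke at I1
#2 stroke at R1
#3 stroke at I2
#4 stroke at Sf1
#5 stroke at I3

bond 4 stroke→Sf1  (Sf1 (Sf) sets flow on bond)
bond 0 stroke→J1  (C1: C, integral causality)
bond 1 stroke→I1  (0-jn J1 has e-setter on 0)
bond 2 stroke→R1  (J1: bond 0 brought effort, rest push out)
bond 3 stroke→I2  (0-jn J1 has e-setter on 0)
bond 5 stroke→I3  (0-jn J1 has e-setter on 0)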